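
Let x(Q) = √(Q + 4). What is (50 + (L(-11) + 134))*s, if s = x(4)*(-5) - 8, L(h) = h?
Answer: -1384 - 1730*√2 ≈ -3830.6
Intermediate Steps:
x(Q) = √(4 + Q)
s = -8 - 10*√2 (s = √(4 + 4)*(-5) - 8 = √8*(-5) - 8 = (2*√2)*(-5) - 8 = -10*√2 - 8 = -8 - 10*√2 ≈ -22.142)
(50 + (L(-11) + 134))*s = (50 + (-11 + 134))*(-8 - 10*√2) = (50 + 123)*(-8 - 10*√2) = 173*(-8 - 10*√2) = -1384 - 1730*√2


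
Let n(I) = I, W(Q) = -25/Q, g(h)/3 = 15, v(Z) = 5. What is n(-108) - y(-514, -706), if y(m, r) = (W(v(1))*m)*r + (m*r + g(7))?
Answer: 1451383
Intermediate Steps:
g(h) = 45 (g(h) = 3*15 = 45)
y(m, r) = 45 - 4*m*r (y(m, r) = ((-25/5)*m)*r + (m*r + 45) = ((-25*1/5)*m)*r + (45 + m*r) = (-5*m)*r + (45 + m*r) = -5*m*r + (45 + m*r) = 45 - 4*m*r)
n(-108) - y(-514, -706) = -108 - (45 - 4*(-514)*(-706)) = -108 - (45 - 1451536) = -108 - 1*(-1451491) = -108 + 1451491 = 1451383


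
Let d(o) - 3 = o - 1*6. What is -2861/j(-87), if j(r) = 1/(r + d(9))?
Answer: 231741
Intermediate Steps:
d(o) = -3 + o (d(o) = 3 + (o - 1*6) = 3 + (o - 6) = 3 + (-6 + o) = -3 + o)
j(r) = 1/(6 + r) (j(r) = 1/(r + (-3 + 9)) = 1/(r + 6) = 1/(6 + r))
-2861/j(-87) = -2861/(1/(6 - 87)) = -2861/(1/(-81)) = -2861/(-1/81) = -2861*(-81) = 231741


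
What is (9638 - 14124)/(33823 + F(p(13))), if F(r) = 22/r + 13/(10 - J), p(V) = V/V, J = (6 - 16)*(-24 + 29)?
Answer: -269160/2030713 ≈ -0.13254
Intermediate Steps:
J = -50 (J = -10*5 = -50)
p(V) = 1
F(r) = 13/60 + 22/r (F(r) = 22/r + 13/(10 - 1*(-50)) = 22/r + 13/(10 + 50) = 22/r + 13/60 = 13/60 + 22/r)
(9638 - 14124)/(33823 + F(p(13))) = (9638 - 14124)/(33823 + (13/60 + 22/1)) = -4486/(33823 + (13/60 + 22*1)) = -4486/(33823 + (13/60 + 22)) = -4486/(33823 + 1333/60) = -4486/2030713/60 = -4486*60/2030713 = -269160/2030713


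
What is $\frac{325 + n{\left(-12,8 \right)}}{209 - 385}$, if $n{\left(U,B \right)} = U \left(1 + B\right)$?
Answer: $- \frac{217}{176} \approx -1.233$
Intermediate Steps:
$\frac{325 + n{\left(-12,8 \right)}}{209 - 385} = \frac{325 - 12 \left(1 + 8\right)}{209 - 385} = \frac{325 - 108}{-176} = \left(325 - 108\right) \left(- \frac{1}{176}\right) = 217 \left(- \frac{1}{176}\right) = - \frac{217}{176}$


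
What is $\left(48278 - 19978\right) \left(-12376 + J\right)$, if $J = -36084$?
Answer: $-1371418000$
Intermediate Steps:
$\left(48278 - 19978\right) \left(-12376 + J\right) = \left(48278 - 19978\right) \left(-12376 - 36084\right) = 28300 \left(-48460\right) = -1371418000$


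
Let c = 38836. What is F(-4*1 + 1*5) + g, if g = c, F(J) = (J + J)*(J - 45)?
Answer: 38748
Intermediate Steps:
F(J) = 2*J*(-45 + J) (F(J) = (2*J)*(-45 + J) = 2*J*(-45 + J))
g = 38836
F(-4*1 + 1*5) + g = 2*(-4*1 + 1*5)*(-45 + (-4*1 + 1*5)) + 38836 = 2*(-4 + 5)*(-45 + (-4 + 5)) + 38836 = 2*1*(-45 + 1) + 38836 = 2*1*(-44) + 38836 = -88 + 38836 = 38748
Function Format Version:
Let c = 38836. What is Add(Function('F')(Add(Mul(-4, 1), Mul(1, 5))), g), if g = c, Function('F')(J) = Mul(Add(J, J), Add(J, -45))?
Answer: 38748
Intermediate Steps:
Function('F')(J) = Mul(2, J, Add(-45, J)) (Function('F')(J) = Mul(Mul(2, J), Add(-45, J)) = Mul(2, J, Add(-45, J)))
g = 38836
Add(Function('F')(Add(Mul(-4, 1), Mul(1, 5))), g) = Add(Mul(2, Add(Mul(-4, 1), Mul(1, 5)), Add(-45, Add(Mul(-4, 1), Mul(1, 5)))), 38836) = Add(Mul(2, Add(-4, 5), Add(-45, Add(-4, 5))), 38836) = Add(Mul(2, 1, Add(-45, 1)), 38836) = Add(Mul(2, 1, -44), 38836) = Add(-88, 38836) = 38748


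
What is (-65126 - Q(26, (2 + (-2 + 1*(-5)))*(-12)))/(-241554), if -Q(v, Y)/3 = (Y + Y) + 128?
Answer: 32191/120777 ≈ 0.26653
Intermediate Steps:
Q(v, Y) = -384 - 6*Y (Q(v, Y) = -3*((Y + Y) + 128) = -3*(2*Y + 128) = -3*(128 + 2*Y) = -384 - 6*Y)
(-65126 - Q(26, (2 + (-2 + 1*(-5)))*(-12)))/(-241554) = (-65126 - (-384 - 6*(2 + (-2 + 1*(-5)))*(-12)))/(-241554) = (-65126 - (-384 - 6*(2 + (-2 - 5))*(-12)))*(-1/241554) = (-65126 - (-384 - 6*(2 - 7)*(-12)))*(-1/241554) = (-65126 - (-384 - (-30)*(-12)))*(-1/241554) = (-65126 - (-384 - 6*60))*(-1/241554) = (-65126 - (-384 - 360))*(-1/241554) = (-65126 - 1*(-744))*(-1/241554) = (-65126 + 744)*(-1/241554) = -64382*(-1/241554) = 32191/120777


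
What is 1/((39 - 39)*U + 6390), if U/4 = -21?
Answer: 1/6390 ≈ 0.00015649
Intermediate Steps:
U = -84 (U = 4*(-21) = -84)
1/((39 - 39)*U + 6390) = 1/((39 - 39)*(-84) + 6390) = 1/(0*(-84) + 6390) = 1/(0 + 6390) = 1/6390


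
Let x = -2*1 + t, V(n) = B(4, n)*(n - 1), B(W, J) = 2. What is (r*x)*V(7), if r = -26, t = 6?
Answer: -1248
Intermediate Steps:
V(n) = -2 + 2*n (V(n) = 2*(n - 1) = 2*(-1 + n) = -2 + 2*n)
x = 4 (x = -2*1 + 6 = -2 + 6 = 4)
(r*x)*V(7) = (-26*4)*(-2 + 2*7) = -104*(-2 + 14) = -104*12 = -1248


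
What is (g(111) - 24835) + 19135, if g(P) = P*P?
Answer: 6621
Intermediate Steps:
g(P) = P**2
(g(111) - 24835) + 19135 = (111**2 - 24835) + 19135 = (12321 - 24835) + 19135 = -12514 + 19135 = 6621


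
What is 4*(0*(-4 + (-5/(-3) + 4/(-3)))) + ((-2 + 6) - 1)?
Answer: 3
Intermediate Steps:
4*(0*(-4 + (-5/(-3) + 4/(-3)))) + ((-2 + 6) - 1) = 4*(0*(-4 + (-5*(-⅓) + 4*(-⅓)))) + (4 - 1) = 4*(0*(-4 + (5/3 - 4/3))) + 3 = 4*(0*(-4 + ⅓)) + 3 = 4*(0*(-11/3)) + 3 = 4*0 + 3 = 0 + 3 = 3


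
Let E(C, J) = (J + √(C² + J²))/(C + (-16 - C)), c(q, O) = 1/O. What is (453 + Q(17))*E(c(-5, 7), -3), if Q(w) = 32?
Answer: 1455/16 - 485*√442/112 ≈ -0.10305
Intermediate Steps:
E(C, J) = -J/16 - √(C² + J²)/16 (E(C, J) = (J + √(C² + J²))/(-16) = (J + √(C² + J²))*(-1/16) = -J/16 - √(C² + J²)/16)
(453 + Q(17))*E(c(-5, 7), -3) = (453 + 32)*(-1/16*(-3) - √((1/7)² + (-3)²)/16) = 485*(3/16 - √((⅐)² + 9)/16) = 485*(3/16 - √(1/49 + 9)/16) = 485*(3/16 - √442/112) = 1455/16 - 485*√442/112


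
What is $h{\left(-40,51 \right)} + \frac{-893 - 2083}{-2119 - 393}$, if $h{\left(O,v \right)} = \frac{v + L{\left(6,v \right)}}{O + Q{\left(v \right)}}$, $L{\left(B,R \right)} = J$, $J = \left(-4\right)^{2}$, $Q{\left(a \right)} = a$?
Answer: $\frac{12565}{1727} \approx 7.2756$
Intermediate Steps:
$J = 16$
$L{\left(B,R \right)} = 16$
$h{\left(O,v \right)} = \frac{16 + v}{O + v}$ ($h{\left(O,v \right)} = \frac{v + 16}{O + v} = \frac{16 + v}{O + v}$)
$h{\left(-40,51 \right)} + \frac{-893 - 2083}{-2119 - 393} = \frac{16 + 51}{-40 + 51} + \frac{-893 - 2083}{-2119 - 393} = \frac{1}{11} \cdot 67 - \frac{2976}{-2512} = \frac{1}{11} \cdot 67 - - \frac{186}{157} = \frac{67}{11} + \frac{186}{157} = \frac{12565}{1727}$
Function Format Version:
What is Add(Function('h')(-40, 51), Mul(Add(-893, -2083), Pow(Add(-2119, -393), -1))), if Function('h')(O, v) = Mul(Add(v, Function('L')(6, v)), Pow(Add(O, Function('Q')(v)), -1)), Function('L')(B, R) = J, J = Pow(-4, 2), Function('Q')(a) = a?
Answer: Rational(12565, 1727) ≈ 7.2756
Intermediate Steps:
J = 16
Function('L')(B, R) = 16
Function('h')(O, v) = Mul(Pow(Add(O, v), -1), Add(16, v)) (Function('h')(O, v) = Mul(Add(v, 16), Pow(Add(O, v), -1)) = Mul(Add(16, v), Pow(Add(O, v), -1)) = Mul(Pow(Add(O, v), -1), Add(16, v)))
Add(Function('h')(-40, 51), Mul(Add(-893, -2083), Pow(Add(-2119, -393), -1))) = Add(Mul(Pow(Add(-40, 51), -1), Add(16, 51)), Mul(Add(-893, -2083), Pow(Add(-2119, -393), -1))) = Add(Mul(Pow(11, -1), 67), Mul(-2976, Pow(-2512, -1))) = Add(Mul(Rational(1, 11), 67), Mul(-2976, Rational(-1, 2512))) = Add(Rational(67, 11), Rational(186, 157)) = Rational(12565, 1727)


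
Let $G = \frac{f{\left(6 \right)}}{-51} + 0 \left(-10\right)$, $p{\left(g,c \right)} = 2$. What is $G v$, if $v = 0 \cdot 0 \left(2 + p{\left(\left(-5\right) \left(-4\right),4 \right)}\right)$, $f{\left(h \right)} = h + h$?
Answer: $0$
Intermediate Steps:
$f{\left(h \right)} = 2 h$
$v = 0$ ($v = 0 \cdot 0 \left(2 + 2\right) = 0 \cdot 4 = 0$)
$G = - \frac{4}{17}$ ($G = \frac{2 \cdot 6}{-51} + 0 \left(-10\right) = 12 \left(- \frac{1}{51}\right) + 0 = - \frac{4}{17} + 0 = - \frac{4}{17} \approx -0.23529$)
$G v = \left(- \frac{4}{17}\right) 0 = 0$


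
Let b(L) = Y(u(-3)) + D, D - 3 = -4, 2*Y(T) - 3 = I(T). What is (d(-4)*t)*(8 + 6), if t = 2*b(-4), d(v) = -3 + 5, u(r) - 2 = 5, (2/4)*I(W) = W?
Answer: 420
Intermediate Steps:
I(W) = 2*W
u(r) = 7 (u(r) = 2 + 5 = 7)
Y(T) = 3/2 + T (Y(T) = 3/2 + (2*T)/2 = 3/2 + T)
D = -1 (D = 3 - 4 = -1)
b(L) = 15/2 (b(L) = (3/2 + 7) - 1 = 17/2 - 1 = 15/2)
d(v) = 2
t = 15 (t = 2*(15/2) = 15)
(d(-4)*t)*(8 + 6) = (2*15)*(8 + 6) = 30*14 = 420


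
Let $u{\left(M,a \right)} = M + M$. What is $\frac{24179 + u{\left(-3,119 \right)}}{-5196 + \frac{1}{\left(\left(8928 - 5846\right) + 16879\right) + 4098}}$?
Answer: $- \frac{581578207}{125010563} \approx -4.6522$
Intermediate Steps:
$u{\left(M,a \right)} = 2 M$
$\frac{24179 + u{\left(-3,119 \right)}}{-5196 + \frac{1}{\left(\left(8928 - 5846\right) + 16879\right) + 4098}} = \frac{24179 + 2 \left(-3\right)}{-5196 + \frac{1}{\left(\left(8928 - 5846\right) + 16879\right) + 4098}} = \frac{24179 - 6}{-5196 + \frac{1}{\left(3082 + 16879\right) + 4098}} = \frac{24173}{-5196 + \frac{1}{19961 + 4098}} = \frac{24173}{-5196 + \frac{1}{24059}} = \frac{24173}{- \frac{125010563}{24059}} = 24173 \left(- \frac{24059}{125010563}\right) = - \frac{581578207}{125010563}$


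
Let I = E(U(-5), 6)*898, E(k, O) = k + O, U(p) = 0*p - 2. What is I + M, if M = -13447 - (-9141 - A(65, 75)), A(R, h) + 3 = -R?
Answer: -782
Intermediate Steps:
U(p) = -2 (U(p) = 0 - 2 = -2)
A(R, h) = -3 - R
E(k, O) = O + k
I = 3592 (I = (6 - 2)*898 = 4*898 = 3592)
M = -4374 (M = -13447 - (-9141 - (-3 - 1*65)) = -13447 - (-9141 - (-3 - 65)) = -13447 - (-9141 - 1*(-68)) = -13447 - (-9141 + 68) = -13447 - 1*(-9073) = -13447 + 9073 = -4374)
I + M = 3592 - 4374 = -782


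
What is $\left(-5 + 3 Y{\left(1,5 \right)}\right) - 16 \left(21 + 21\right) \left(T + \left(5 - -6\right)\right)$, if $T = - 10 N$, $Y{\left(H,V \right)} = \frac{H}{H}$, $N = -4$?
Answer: $-34274$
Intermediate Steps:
$Y{\left(H,V \right)} = 1$
$T = 40$ ($T = \left(-10\right) \left(-4\right) = 40$)
$\left(-5 + 3 Y{\left(1,5 \right)}\right) - 16 \left(21 + 21\right) \left(T + \left(5 - -6\right)\right) = \left(-5 + 3 \cdot 1\right) - 16 \left(21 + 21\right) \left(40 + \left(5 - -6\right)\right) = \left(-5 + 3\right) - 16 \cdot 42 \left(40 + \left(5 + 6\right)\right) = -2 - 16 \cdot 42 \left(40 + 11\right) = -2 - 16 \cdot 42 \cdot 51 = -2 - 34272 = -34274$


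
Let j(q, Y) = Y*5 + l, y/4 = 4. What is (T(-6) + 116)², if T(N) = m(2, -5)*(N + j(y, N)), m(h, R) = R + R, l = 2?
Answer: 207936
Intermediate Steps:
y = 16 (y = 4*4 = 16)
j(q, Y) = 2 + 5*Y (j(q, Y) = Y*5 + 2 = 5*Y + 2 = 2 + 5*Y)
m(h, R) = 2*R
T(N) = -20 - 60*N (T(N) = (2*(-5))*(N + (2 + 5*N)) = -10*(2 + 6*N) = -20 - 60*N)
(T(-6) + 116)² = ((-20 - 60*(-6)) + 116)² = ((-20 + 360) + 116)² = (340 + 116)² = 456² = 207936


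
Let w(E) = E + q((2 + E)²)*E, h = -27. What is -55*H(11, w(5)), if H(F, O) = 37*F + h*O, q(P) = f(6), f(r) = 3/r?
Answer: -22495/2 ≈ -11248.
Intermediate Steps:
q(P) = ½ (q(P) = 3/6 = 3*(⅙) = ½)
w(E) = 3*E/2 (w(E) = E + E/2 = 3*E/2)
H(F, O) = -27*O + 37*F (H(F, O) = 37*F - 27*O = -27*O + 37*F)
-55*H(11, w(5)) = -55*(-81*5/2 + 37*11) = -55*(-27*15/2 + 407) = -55*(-405/2 + 407) = -55*409/2 = -22495/2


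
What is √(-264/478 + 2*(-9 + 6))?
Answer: 3*I*√41586/239 ≈ 2.5597*I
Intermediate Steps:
√(-264/478 + 2*(-9 + 6)) = √(-264*1/478 + 2*(-3)) = √(-132/239 - 6) = √(-1566/239) = 3*I*√41586/239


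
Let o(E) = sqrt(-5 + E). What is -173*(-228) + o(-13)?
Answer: 39444 + 3*I*sqrt(2) ≈ 39444.0 + 4.2426*I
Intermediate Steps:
-173*(-228) + o(-13) = -173*(-228) + sqrt(-5 - 13) = 39444 + sqrt(-18) = 39444 + 3*I*sqrt(2)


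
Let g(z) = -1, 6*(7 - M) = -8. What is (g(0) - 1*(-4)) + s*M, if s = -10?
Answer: -241/3 ≈ -80.333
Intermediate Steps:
M = 25/3 (M = 7 - 1/6*(-8) = 7 + 4/3 = 25/3 ≈ 8.3333)
(g(0) - 1*(-4)) + s*M = (-1 - 1*(-4)) - 10*25/3 = (-1 + 4) - 250/3 = 3 - 250/3 = -241/3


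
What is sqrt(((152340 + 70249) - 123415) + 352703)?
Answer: sqrt(451877) ≈ 672.22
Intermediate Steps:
sqrt(((152340 + 70249) - 123415) + 352703) = sqrt((222589 - 123415) + 352703) = sqrt(99174 + 352703) = sqrt(451877)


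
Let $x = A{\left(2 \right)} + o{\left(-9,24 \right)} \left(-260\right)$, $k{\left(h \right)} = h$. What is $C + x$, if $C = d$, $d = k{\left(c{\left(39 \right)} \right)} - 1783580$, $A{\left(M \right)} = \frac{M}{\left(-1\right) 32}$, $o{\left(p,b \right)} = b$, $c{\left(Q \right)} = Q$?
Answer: $- \frac{28636497}{16} \approx -1.7898 \cdot 10^{6}$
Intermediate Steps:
$A{\left(M \right)} = - \frac{M}{32}$ ($A{\left(M \right)} = \frac{M}{-32} = M \left(- \frac{1}{32}\right) = - \frac{M}{32}$)
$x = - \frac{99841}{16}$ ($x = \left(- \frac{1}{32}\right) 2 + 24 \left(-260\right) = - \frac{1}{16} - 6240 = - \frac{99841}{16} \approx -6240.1$)
$d = -1783541$ ($d = 39 - 1783580 = -1783541$)
$C = -1783541$
$C + x = -1783541 - \frac{99841}{16} = - \frac{28636497}{16}$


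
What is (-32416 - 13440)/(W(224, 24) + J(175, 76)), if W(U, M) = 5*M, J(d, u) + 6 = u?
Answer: -22928/95 ≈ -241.35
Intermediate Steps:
J(d, u) = -6 + u
(-32416 - 13440)/(W(224, 24) + J(175, 76)) = (-32416 - 13440)/(5*24 + (-6 + 76)) = -45856/(120 + 70) = -45856/190 = -45856*1/190 = -22928/95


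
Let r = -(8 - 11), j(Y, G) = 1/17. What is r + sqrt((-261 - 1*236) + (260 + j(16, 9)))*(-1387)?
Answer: 3 - 2774*I*sqrt(17119)/17 ≈ 3.0 - 21350.0*I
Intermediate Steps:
j(Y, G) = 1/17
r = 3 (r = -1*(-3) = 3)
r + sqrt((-261 - 1*236) + (260 + j(16, 9)))*(-1387) = 3 + sqrt((-261 - 1*236) + (260 + 1/17))*(-1387) = 3 + sqrt((-261 - 236) + 4421/17)*(-1387) = 3 + sqrt(-497 + 4421/17)*(-1387) = 3 + sqrt(-4028/17)*(-1387) = 3 + (2*I*sqrt(17119)/17)*(-1387) = 3 - 2774*I*sqrt(17119)/17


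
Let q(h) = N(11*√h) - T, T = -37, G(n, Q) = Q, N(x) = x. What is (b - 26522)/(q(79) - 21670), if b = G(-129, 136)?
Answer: 285404169/233988565 + 145123*√79/233988565 ≈ 1.2252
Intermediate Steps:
b = 136
q(h) = 37 + 11*√h (q(h) = 11*√h - 1*(-37) = 11*√h + 37 = 37 + 11*√h)
(b - 26522)/(q(79) - 21670) = (136 - 26522)/((37 + 11*√79) - 21670) = -26386/(-21633 + 11*√79)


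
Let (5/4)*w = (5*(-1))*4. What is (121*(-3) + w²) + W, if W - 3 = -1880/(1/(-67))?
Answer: 125856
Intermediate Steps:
W = 125963 (W = 3 - 1880/(1/(-67)) = 3 - 1880/(-1/67) = 3 - 1880*(-67) = 3 + 125960 = 125963)
w = -16 (w = 4*((5*(-1))*4)/5 = 4*(-5*4)/5 = (⅘)*(-20) = -16)
(121*(-3) + w²) + W = (121*(-3) + (-16)²) + 125963 = (-363 + 256) + 125963 = -107 + 125963 = 125856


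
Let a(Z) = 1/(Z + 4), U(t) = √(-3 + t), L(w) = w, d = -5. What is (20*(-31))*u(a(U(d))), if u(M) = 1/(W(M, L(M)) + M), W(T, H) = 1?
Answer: 1240*(-√2 + 2*I)/(-5*I + 2*√2) ≈ -526.06 - 53.14*I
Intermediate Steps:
a(Z) = 1/(4 + Z)
u(M) = 1/(1 + M)
(20*(-31))*u(a(U(d))) = (20*(-31))/(1 + 1/(4 + √(-3 - 5))) = -620/(1 + 1/(4 + √(-8))) = -620/(1 + 1/(4 + 2*I*√2))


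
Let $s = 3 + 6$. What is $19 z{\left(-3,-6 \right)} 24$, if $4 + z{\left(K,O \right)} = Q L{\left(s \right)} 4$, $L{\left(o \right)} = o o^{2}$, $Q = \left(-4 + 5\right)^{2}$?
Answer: $1327872$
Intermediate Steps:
$Q = 1$ ($Q = 1^{2} = 1$)
$s = 9$
$L{\left(o \right)} = o^{3}$
$z{\left(K,O \right)} = 2912$ ($z{\left(K,O \right)} = -4 + 1 \cdot 9^{3} \cdot 4 = -4 + 1 \cdot 729 \cdot 4 = -4 + 729 \cdot 4 = -4 + 2916 = 2912$)
$19 z{\left(-3,-6 \right)} 24 = 19 \cdot 2912 \cdot 24 = 55328 \cdot 24 = 1327872$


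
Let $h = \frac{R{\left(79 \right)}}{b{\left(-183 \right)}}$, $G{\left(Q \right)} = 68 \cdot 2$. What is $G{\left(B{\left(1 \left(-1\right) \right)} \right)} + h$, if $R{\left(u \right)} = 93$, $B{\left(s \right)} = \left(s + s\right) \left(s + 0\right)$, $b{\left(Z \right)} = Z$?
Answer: $\frac{8265}{61} \approx 135.49$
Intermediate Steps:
$B{\left(s \right)} = 2 s^{2}$ ($B{\left(s \right)} = 2 s s = 2 s^{2}$)
$G{\left(Q \right)} = 136$
$h = - \frac{31}{61}$ ($h = \frac{93}{-183} = 93 \left(- \frac{1}{183}\right) = - \frac{31}{61} \approx -0.5082$)
$G{\left(B{\left(1 \left(-1\right) \right)} \right)} + h = 136 - \frac{31}{61} = \frac{8265}{61}$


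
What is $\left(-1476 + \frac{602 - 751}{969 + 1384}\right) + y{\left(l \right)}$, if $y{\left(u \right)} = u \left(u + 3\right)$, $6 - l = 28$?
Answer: $- \frac{2489623}{2353} \approx -1058.1$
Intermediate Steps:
$l = -22$ ($l = 6 - 28 = -22$)
$y{\left(u \right)} = u \left(3 + u\right)$
$\left(-1476 + \frac{602 - 751}{969 + 1384}\right) + y{\left(l \right)} = \left(-1476 + \frac{602 - 751}{969 + 1384}\right) - 22 \left(3 - 22\right) = \left(-1476 - \frac{149}{2353}\right) - -418 = \left(-1476 - \frac{149}{2353}\right) + 418 = - \frac{3473177}{2353} + 418 = - \frac{2489623}{2353}$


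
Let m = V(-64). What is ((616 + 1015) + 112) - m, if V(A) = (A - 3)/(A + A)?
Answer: 223037/128 ≈ 1742.5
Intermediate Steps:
V(A) = (-3 + A)/(2*A) (V(A) = (-3 + A)/((2*A)) = (-3 + A)*(1/(2*A)) = (-3 + A)/(2*A))
m = 67/128 (m = (½)*(-3 - 64)/(-64) = (½)*(-1/64)*(-67) = 67/128 ≈ 0.52344)
((616 + 1015) + 112) - m = ((616 + 1015) + 112) - 1*67/128 = (1631 + 112) - 67/128 = 1743 - 67/128 = 223037/128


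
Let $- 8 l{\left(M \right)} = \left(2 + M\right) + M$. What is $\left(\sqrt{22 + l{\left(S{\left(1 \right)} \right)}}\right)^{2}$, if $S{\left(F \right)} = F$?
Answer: $\frac{43}{2} \approx 21.5$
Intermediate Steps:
$l{\left(M \right)} = - \frac{1}{4} - \frac{M}{4}$ ($l{\left(M \right)} = - \frac{\left(2 + M\right) + M}{8} = - \frac{2 + 2 M}{8} = - \frac{1}{4} - \frac{M}{4}$)
$\left(\sqrt{22 + l{\left(S{\left(1 \right)} \right)}}\right)^{2} = \left(\sqrt{22 - \frac{1}{2}}\right)^{2} = \left(\sqrt{\frac{43}{2}}\right)^{2} = \left(\frac{\sqrt{86}}{2}\right)^{2} = \frac{43}{2}$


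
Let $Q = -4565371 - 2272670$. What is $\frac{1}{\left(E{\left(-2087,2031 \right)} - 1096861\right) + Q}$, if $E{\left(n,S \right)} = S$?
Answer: $- \frac{1}{7932871} \approx -1.2606 \cdot 10^{-7}$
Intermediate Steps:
$Q = -6838041$ ($Q = -4565371 - 2272670 = -6838041$)
$\frac{1}{\left(E{\left(-2087,2031 \right)} - 1096861\right) + Q} = \frac{1}{\left(2031 - 1096861\right) - 6838041} = \frac{1}{-1094830 - 6838041} = \frac{1}{-7932871} = - \frac{1}{7932871}$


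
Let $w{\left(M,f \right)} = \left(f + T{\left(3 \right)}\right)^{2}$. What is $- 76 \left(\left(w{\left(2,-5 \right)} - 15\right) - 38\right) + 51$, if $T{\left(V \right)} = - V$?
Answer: $-785$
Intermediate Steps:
$w{\left(M,f \right)} = \left(-3 + f\right)^{2}$ ($w{\left(M,f \right)} = \left(f - 3\right)^{2} = \left(-3 + f\right)^{2}$)
$- 76 \left(\left(w{\left(2,-5 \right)} - 15\right) - 38\right) + 51 = - 76 \left(\left(\left(-3 - 5\right)^{2} - 15\right) - 38\right) + 51 = - 76 \left(\left(\left(-8\right)^{2} - 15\right) - 38\right) + 51 = - 76 \left(\left(64 - 15\right) - 38\right) + 51 = - 76 \left(49 - 38\right) + 51 = \left(-76\right) 11 + 51 = -836 + 51 = -785$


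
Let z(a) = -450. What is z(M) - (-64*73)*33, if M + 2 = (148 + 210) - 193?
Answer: 153726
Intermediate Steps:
M = 163 (M = -2 + ((148 + 210) - 193) = -2 + (358 - 193) = -2 + 165 = 163)
z(M) - (-64*73)*33 = -450 - (-64*73)*33 = -450 - (-4672)*33 = -450 - 1*(-154176) = -450 + 154176 = 153726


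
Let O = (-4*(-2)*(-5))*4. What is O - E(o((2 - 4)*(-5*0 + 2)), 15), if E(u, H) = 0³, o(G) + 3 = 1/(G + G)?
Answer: -160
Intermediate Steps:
o(G) = -3 + 1/(2*G) (o(G) = -3 + 1/(G + G) = -3 + 1/(2*G))
E(u, H) = 0
O = -160 (O = (8*(-5))*4 = -40*4 = -160)
O - E(o((2 - 4)*(-5*0 + 2)), 15) = -160 - 1*0 = -160 + 0 = -160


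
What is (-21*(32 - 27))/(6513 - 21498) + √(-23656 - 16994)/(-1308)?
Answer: 7/999 - 5*I*√1626/1308 ≈ 0.007007 - 0.15414*I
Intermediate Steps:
(-21*(32 - 27))/(6513 - 21498) + √(-23656 - 16994)/(-1308) = -21*5/(-14985) + √(-40650)*(-1/1308) = -105*(-1/14985) + (5*I*√1626)*(-1/1308) = 7/999 - 5*I*√1626/1308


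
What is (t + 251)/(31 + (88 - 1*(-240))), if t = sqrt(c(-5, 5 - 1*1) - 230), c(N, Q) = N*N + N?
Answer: 251/359 + I*sqrt(210)/359 ≈ 0.69916 + 0.040366*I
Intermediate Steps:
c(N, Q) = N + N**2 (c(N, Q) = N**2 + N = N + N**2)
t = I*sqrt(210) (t = sqrt(-5*(1 - 5) - 230) = sqrt(-5*(-4) - 230) = sqrt(20 - 230) = sqrt(-210) = I*sqrt(210) ≈ 14.491*I)
(t + 251)/(31 + (88 - 1*(-240))) = (I*sqrt(210) + 251)/(31 + (88 - 1*(-240))) = (251 + I*sqrt(210))/(31 + (88 + 240)) = (251 + I*sqrt(210))/(31 + 328) = (251 + I*sqrt(210))/359 = (251 + I*sqrt(210))*(1/359) = 251/359 + I*sqrt(210)/359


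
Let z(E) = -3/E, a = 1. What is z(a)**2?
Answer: 9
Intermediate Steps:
z(a)**2 = (-3/1)**2 = (-3*1)**2 = (-3)**2 = 9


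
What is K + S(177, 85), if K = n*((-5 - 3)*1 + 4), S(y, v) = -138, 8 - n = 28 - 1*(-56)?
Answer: 166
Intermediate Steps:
n = -76 (n = 8 - (28 - 1*(-56)) = 8 - (28 + 56) = 8 - 1*84 = 8 - 84 = -76)
K = 304 (K = -76*((-5 - 3)*1 + 4) = -76*(-8*1 + 4) = -76*(-8 + 4) = -76*(-4) = 304)
K + S(177, 85) = 304 - 138 = 166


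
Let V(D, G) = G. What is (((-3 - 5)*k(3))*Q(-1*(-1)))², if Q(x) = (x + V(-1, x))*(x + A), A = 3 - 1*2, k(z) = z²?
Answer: 82944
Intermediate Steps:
A = 1 (A = 3 - 2 = 1)
Q(x) = 2*x*(1 + x) (Q(x) = (x + x)*(x + 1) = (2*x)*(1 + x) = 2*x*(1 + x))
(((-3 - 5)*k(3))*Q(-1*(-1)))² = (((-3 - 5)*3²)*(2*(-1*(-1))*(1 - 1*(-1))))² = ((-8*9)*(2*1*(1 + 1)))² = (-144*2)² = (-72*4)² = (-288)² = 82944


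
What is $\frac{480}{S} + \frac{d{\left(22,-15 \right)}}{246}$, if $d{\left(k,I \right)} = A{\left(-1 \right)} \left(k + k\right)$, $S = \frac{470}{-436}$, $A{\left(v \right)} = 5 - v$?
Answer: $- \frac{855980}{1927} \approx -444.2$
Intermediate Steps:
$S = - \frac{235}{218}$ ($S = 470 \left(- \frac{1}{436}\right) = - \frac{235}{218} \approx -1.078$)
$d{\left(k,I \right)} = 12 k$ ($d{\left(k,I \right)} = \left(5 - -1\right) \left(k + k\right) = \left(5 + 1\right) 2 k = 6 \cdot 2 k = 12 k$)
$\frac{480}{S} + \frac{d{\left(22,-15 \right)}}{246} = \frac{480}{- \frac{235}{218}} + \frac{12 \cdot 22}{246} = 480 \left(- \frac{218}{235}\right) + 264 \cdot \frac{1}{246} = - \frac{20928}{47} + \frac{44}{41} = - \frac{855980}{1927}$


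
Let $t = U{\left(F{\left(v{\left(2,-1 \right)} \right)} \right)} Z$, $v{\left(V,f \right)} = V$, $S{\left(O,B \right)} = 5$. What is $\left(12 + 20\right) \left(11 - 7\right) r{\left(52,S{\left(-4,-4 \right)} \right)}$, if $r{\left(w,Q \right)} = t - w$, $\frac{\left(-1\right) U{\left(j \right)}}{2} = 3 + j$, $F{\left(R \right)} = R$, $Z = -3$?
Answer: $-2816$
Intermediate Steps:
$U{\left(j \right)} = -6 - 2 j$ ($U{\left(j \right)} = - 2 \left(3 + j\right) = -6 - 2 j$)
$t = 30$ ($t = \left(-6 - 4\right) \left(-3\right) = \left(-10\right) \left(-3\right) = 30$)
$r{\left(w,Q \right)} = 30 - w$
$\left(12 + 20\right) \left(11 - 7\right) r{\left(52,S{\left(-4,-4 \right)} \right)} = \left(12 + 20\right) \left(11 - 7\right) \left(30 - 52\right) = 32 \cdot 4 \left(30 - 52\right) = 128 \left(-22\right) = -2816$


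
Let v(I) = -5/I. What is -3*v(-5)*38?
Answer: -114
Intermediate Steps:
-3*v(-5)*38 = -(-15)/(-5)*38 = -(-15)*(-1)/5*38 = -3*1*38 = -3*38 = -114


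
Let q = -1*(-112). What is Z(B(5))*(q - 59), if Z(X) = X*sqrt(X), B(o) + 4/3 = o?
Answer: 583*sqrt(33)/9 ≈ 372.12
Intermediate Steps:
q = 112
B(o) = -4/3 + o
Z(X) = X**(3/2)
Z(B(5))*(q - 59) = (-4/3 + 5)**(3/2)*(112 - 59) = (11/3)**(3/2)*53 = (11*sqrt(33)/9)*53 = 583*sqrt(33)/9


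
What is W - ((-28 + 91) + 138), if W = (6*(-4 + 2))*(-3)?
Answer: -165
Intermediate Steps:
W = 36 (W = (6*(-2))*(-3) = -12*(-3) = 36)
W - ((-28 + 91) + 138) = 36 - ((-28 + 91) + 138) = 36 - (63 + 138) = 36 - 1*201 = 36 - 201 = -165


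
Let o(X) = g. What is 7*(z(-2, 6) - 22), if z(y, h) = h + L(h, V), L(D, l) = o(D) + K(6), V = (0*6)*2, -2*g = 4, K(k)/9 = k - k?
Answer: -126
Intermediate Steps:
K(k) = 0 (K(k) = 9*(k - k) = 9*0 = 0)
g = -2 (g = -½*4 = -2)
V = 0 (V = 0*2 = 0)
o(X) = -2
L(D, l) = -2 (L(D, l) = -2 + 0 = -2)
z(y, h) = -2 + h (z(y, h) = h - 2 = -2 + h)
7*(z(-2, 6) - 22) = 7*((-2 + 6) - 22) = 7*(4 - 22) = 7*(-18) = -126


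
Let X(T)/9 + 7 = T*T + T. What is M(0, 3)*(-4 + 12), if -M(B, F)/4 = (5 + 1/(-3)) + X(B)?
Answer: 5600/3 ≈ 1866.7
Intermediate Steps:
X(T) = -63 + 9*T + 9*T² (X(T) = -63 + 9*(T*T + T) = -63 + 9*(T² + T) = -63 + 9*(T + T²) = -63 + (9*T + 9*T²) = -63 + 9*T + 9*T²)
M(B, F) = 700/3 - 36*B - 36*B² (M(B, F) = -4*((5 + 1/(-3)) + (-63 + 9*B + 9*B²)) = -4*((5 - ⅓) + (-63 + 9*B + 9*B²)) = -4*(14/3 + (-63 + 9*B + 9*B²)) = -4*(-175/3 + 9*B + 9*B²) = 700/3 - 36*B - 36*B²)
M(0, 3)*(-4 + 12) = (700/3 - 36*0 - 36*0²)*(-4 + 12) = (700/3 + 0 - 36*0)*8 = (700/3 + 0 + 0)*8 = (700/3)*8 = 5600/3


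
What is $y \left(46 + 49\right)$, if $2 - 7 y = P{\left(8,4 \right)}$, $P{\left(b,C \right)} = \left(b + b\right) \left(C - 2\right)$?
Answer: $- \frac{2850}{7} \approx -407.14$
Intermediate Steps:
$P{\left(b,C \right)} = 2 b \left(-2 + C\right)$
$y = - \frac{30}{7}$ ($y = \frac{2}{7} - \frac{2 \cdot 8 \left(-2 + 4\right)}{7} = \frac{2}{7} - \frac{2 \cdot 8 \cdot 2}{7} = \frac{2}{7} - \frac{32}{7} = - \frac{30}{7} \approx -4.2857$)
$y \left(46 + 49\right) = - \frac{30 \left(46 + 49\right)}{7} = \left(- \frac{30}{7}\right) 95 = - \frac{2850}{7}$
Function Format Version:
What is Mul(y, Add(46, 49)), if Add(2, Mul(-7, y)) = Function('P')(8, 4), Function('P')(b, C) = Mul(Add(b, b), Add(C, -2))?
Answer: Rational(-2850, 7) ≈ -407.14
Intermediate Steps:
Function('P')(b, C) = Mul(2, b, Add(-2, C)) (Function('P')(b, C) = Mul(Mul(2, b), Add(-2, C)) = Mul(2, b, Add(-2, C)))
y = Rational(-30, 7) (y = Add(Rational(2, 7), Mul(Rational(-1, 7), Mul(2, 8, Add(-2, 4)))) = Add(Rational(2, 7), Mul(Rational(-1, 7), Mul(2, 8, 2))) = Add(Rational(2, 7), Mul(Rational(-1, 7), 32)) = Add(Rational(2, 7), Rational(-32, 7)) = Rational(-30, 7) ≈ -4.2857)
Mul(y, Add(46, 49)) = Mul(Rational(-30, 7), Add(46, 49)) = Mul(Rational(-30, 7), 95) = Rational(-2850, 7)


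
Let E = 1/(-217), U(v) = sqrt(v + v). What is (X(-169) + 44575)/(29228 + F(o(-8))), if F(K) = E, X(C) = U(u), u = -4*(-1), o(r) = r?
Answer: 386911/253699 + 434*sqrt(2)/6342475 ≈ 1.5252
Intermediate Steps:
u = 4
U(v) = sqrt(2)*sqrt(v) (U(v) = sqrt(2*v) = sqrt(2)*sqrt(v))
X(C) = 2*sqrt(2) (X(C) = sqrt(2)*sqrt(4) = sqrt(2)*2 = 2*sqrt(2))
E = -1/217 ≈ -0.0046083
F(K) = -1/217
(X(-169) + 44575)/(29228 + F(o(-8))) = (2*sqrt(2) + 44575)/(29228 - 1/217) = (44575 + 2*sqrt(2))/(6342475/217) = (44575 + 2*sqrt(2))*(217/6342475) = 386911/253699 + 434*sqrt(2)/6342475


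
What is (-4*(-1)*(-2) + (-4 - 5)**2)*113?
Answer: 8249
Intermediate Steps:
(-4*(-1)*(-2) + (-4 - 5)**2)*113 = (4*(-2) + (-9)**2)*113 = (-8 + 81)*113 = 73*113 = 8249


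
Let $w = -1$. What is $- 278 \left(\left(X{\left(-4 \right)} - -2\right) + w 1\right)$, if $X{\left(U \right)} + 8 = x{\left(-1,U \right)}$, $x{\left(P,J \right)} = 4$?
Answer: $834$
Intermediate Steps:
$X{\left(U \right)} = -4$ ($X{\left(U \right)} = -8 + 4 = -4$)
$- 278 \left(\left(X{\left(-4 \right)} - -2\right) + w 1\right) = - 278 \left(\left(-4 - -2\right) - 1\right) = - 278 \left(\left(-4 + 2\right) - 1\right) = - 278 \left(-2 - 1\right) = \left(-278\right) \left(-3\right) = 834$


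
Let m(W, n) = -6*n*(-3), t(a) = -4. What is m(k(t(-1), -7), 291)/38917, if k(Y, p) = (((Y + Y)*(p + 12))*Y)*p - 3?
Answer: 5238/38917 ≈ 0.13459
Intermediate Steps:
k(Y, p) = -3 + 2*p*Y²*(12 + p) (k(Y, p) = (((2*Y)*(12 + p))*Y)*p - 3 = ((2*Y*(12 + p))*Y)*p - 3 = (2*Y²*(12 + p))*p - 3 = 2*p*Y²*(12 + p) - 3 = -3 + 2*p*Y²*(12 + p))
m(W, n) = 18*n
m(k(t(-1), -7), 291)/38917 = (18*291)/38917 = 5238*(1/38917) = 5238/38917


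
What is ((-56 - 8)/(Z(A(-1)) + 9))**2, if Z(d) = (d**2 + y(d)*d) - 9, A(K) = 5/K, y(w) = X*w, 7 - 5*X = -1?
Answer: 4096/4225 ≈ 0.96947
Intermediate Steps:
X = 8/5 (X = 7/5 - 1/5*(-1) = 7/5 + 1/5 = 8/5 ≈ 1.6000)
y(w) = 8*w/5
Z(d) = -9 + 13*d**2/5 (Z(d) = (d**2 + (8*d/5)*d) - 9 = (d**2 + 8*d**2/5) - 9 = 13*d**2/5 - 9 = -9 + 13*d**2/5)
((-56 - 8)/(Z(A(-1)) + 9))**2 = ((-56 - 8)/((-9 + 13*(5/(-1))**2/5) + 9))**2 = (-64/((-9 + 13*(5*(-1))**2/5) + 9))**2 = (-64/((-9 + (13/5)*(-5)**2) + 9))**2 = (-64/((-9 + (13/5)*25) + 9))**2 = (-64/((-9 + 65) + 9))**2 = (-64/(56 + 9))**2 = (-64/65)**2 = 4096/4225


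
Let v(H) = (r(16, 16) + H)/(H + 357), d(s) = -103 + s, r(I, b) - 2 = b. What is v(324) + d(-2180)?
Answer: -518127/227 ≈ -2282.5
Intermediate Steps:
r(I, b) = 2 + b
v(H) = (18 + H)/(357 + H) (v(H) = ((2 + 16) + H)/(H + 357) = (18 + H)/(357 + H))
v(324) + d(-2180) = (18 + 324)/(357 + 324) + (-103 - 2180) = 342/681 - 2283 = (1/681)*342 - 2283 = 114/227 - 2283 = -518127/227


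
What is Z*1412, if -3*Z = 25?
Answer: -35300/3 ≈ -11767.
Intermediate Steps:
Z = -25/3 (Z = -⅓*25 = -25/3 ≈ -8.3333)
Z*1412 = -25/3*1412 = -35300/3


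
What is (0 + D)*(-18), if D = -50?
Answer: 900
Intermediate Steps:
(0 + D)*(-18) = (0 - 50)*(-18) = -50*(-18) = 900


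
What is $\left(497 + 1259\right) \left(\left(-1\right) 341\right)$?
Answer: $-598796$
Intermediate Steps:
$\left(497 + 1259\right) \left(\left(-1\right) 341\right) = 1756 \left(-341\right) = -598796$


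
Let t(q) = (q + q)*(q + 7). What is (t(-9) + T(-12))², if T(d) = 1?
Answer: 1369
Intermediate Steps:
t(q) = 2*q*(7 + q) (t(q) = (2*q)*(7 + q) = 2*q*(7 + q))
(t(-9) + T(-12))² = (2*(-9)*(7 - 9) + 1)² = (2*(-9)*(-2) + 1)² = (36 + 1)² = 37² = 1369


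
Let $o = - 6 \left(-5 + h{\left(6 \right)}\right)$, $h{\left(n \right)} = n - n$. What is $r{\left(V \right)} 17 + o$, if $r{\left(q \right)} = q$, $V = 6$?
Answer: $132$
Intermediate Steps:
$h{\left(n \right)} = 0$
$o = 30$ ($o = - 6 \left(-5 + 0\right) = \left(-6\right) \left(-5\right) = 30$)
$r{\left(V \right)} 17 + o = 6 \cdot 17 + 30 = 102 + 30 = 132$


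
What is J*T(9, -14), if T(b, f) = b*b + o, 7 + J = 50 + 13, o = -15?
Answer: 3696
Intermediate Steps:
J = 56 (J = -7 + (50 + 13) = -7 + 63 = 56)
T(b, f) = -15 + b² (T(b, f) = b*b - 15 = b² - 15 = -15 + b²)
J*T(9, -14) = 56*(-15 + 9²) = 56*(-15 + 81) = 56*66 = 3696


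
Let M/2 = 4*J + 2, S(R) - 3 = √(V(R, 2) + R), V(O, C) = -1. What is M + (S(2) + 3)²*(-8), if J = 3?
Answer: -364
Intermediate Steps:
S(R) = 3 + √(-1 + R)
M = 28 (M = 2*(4*3 + 2) = 2*(12 + 2) = 2*14 = 28)
M + (S(2) + 3)²*(-8) = 28 + ((3 + √(-1 + 2)) + 3)²*(-8) = 28 + ((3 + √1) + 3)²*(-8) = 28 + ((3 + 1) + 3)²*(-8) = 28 + (4 + 3)²*(-8) = 28 + 7²*(-8) = 28 + 49*(-8) = 28 - 392 = -364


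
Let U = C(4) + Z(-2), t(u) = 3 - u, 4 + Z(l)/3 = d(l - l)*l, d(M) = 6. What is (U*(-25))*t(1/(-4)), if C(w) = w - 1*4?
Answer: 3900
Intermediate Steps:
Z(l) = -12 + 18*l (Z(l) = -12 + 3*(6*l) = -12 + 18*l)
C(w) = -4 + w (C(w) = w - 4 = -4 + w)
U = -48 (U = (-4 + 4) + (-12 + 18*(-2)) = 0 + (-12 - 36) = 0 - 48 = -48)
(U*(-25))*t(1/(-4)) = (-48*(-25))*(3 - 1/(-4)) = 1200*(3 - 1*(-¼)) = 1200*(3 + ¼) = 1200*(13/4) = 3900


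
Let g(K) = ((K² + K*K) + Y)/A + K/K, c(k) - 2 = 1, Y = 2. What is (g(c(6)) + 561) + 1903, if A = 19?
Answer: 46855/19 ≈ 2466.1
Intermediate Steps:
c(k) = 3 (c(k) = 2 + 1 = 3)
g(K) = 21/19 + 2*K²/19 (g(K) = ((K² + K*K) + 2)/19 + K/K = ((K² + K²) + 2)*(1/19) + 1 = (2*K² + 2)*(1/19) + 1 = (2 + 2*K²)*(1/19) + 1 = (2/19 + 2*K²/19) + 1 = 21/19 + 2*K²/19)
(g(c(6)) + 561) + 1903 = ((21/19 + (2/19)*3²) + 561) + 1903 = ((21/19 + (2/19)*9) + 561) + 1903 = ((21/19 + 18/19) + 561) + 1903 = (39/19 + 561) + 1903 = 10698/19 + 1903 = 46855/19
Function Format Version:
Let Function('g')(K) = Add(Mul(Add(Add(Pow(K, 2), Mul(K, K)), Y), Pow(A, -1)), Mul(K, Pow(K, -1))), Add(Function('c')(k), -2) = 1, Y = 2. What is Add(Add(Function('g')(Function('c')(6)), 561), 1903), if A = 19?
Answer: Rational(46855, 19) ≈ 2466.1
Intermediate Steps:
Function('c')(k) = 3 (Function('c')(k) = Add(2, 1) = 3)
Function('g')(K) = Add(Rational(21, 19), Mul(Rational(2, 19), Pow(K, 2))) (Function('g')(K) = Add(Mul(Add(Add(Pow(K, 2), Mul(K, K)), 2), Pow(19, -1)), Mul(K, Pow(K, -1))) = Add(Mul(Add(Add(Pow(K, 2), Pow(K, 2)), 2), Rational(1, 19)), 1) = Add(Mul(Add(Mul(2, Pow(K, 2)), 2), Rational(1, 19)), 1) = Add(Mul(Add(2, Mul(2, Pow(K, 2))), Rational(1, 19)), 1) = Add(Add(Rational(2, 19), Mul(Rational(2, 19), Pow(K, 2))), 1) = Add(Rational(21, 19), Mul(Rational(2, 19), Pow(K, 2))))
Add(Add(Function('g')(Function('c')(6)), 561), 1903) = Add(Add(Add(Rational(21, 19), Mul(Rational(2, 19), Pow(3, 2))), 561), 1903) = Add(Add(Add(Rational(21, 19), Mul(Rational(2, 19), 9)), 561), 1903) = Add(Add(Add(Rational(21, 19), Rational(18, 19)), 561), 1903) = Add(Add(Rational(39, 19), 561), 1903) = Add(Rational(10698, 19), 1903) = Rational(46855, 19)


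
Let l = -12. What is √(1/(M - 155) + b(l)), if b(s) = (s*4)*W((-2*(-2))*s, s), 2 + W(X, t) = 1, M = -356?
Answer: √12533297/511 ≈ 6.9281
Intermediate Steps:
W(X, t) = -1 (W(X, t) = -2 + 1 = -1)
b(s) = -4*s (b(s) = (s*4)*(-1) = (4*s)*(-1) = -4*s)
√(1/(M - 155) + b(l)) = √(1/(-356 - 155) - 4*(-12)) = √(1/(-511) + 48) = √(-1/511 + 48) = √(24527/511) = √12533297/511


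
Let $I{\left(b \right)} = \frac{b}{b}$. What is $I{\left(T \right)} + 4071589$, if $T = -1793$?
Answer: $4071590$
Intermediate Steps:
$I{\left(b \right)} = 1$
$I{\left(T \right)} + 4071589 = 1 + 4071589 = 4071590$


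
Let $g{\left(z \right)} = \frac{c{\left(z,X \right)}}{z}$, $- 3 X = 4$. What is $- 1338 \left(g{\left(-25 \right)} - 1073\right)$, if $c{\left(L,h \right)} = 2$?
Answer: $\frac{35894526}{25} \approx 1.4358 \cdot 10^{6}$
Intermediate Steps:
$X = - \frac{4}{3}$ ($X = \left(- \frac{1}{3}\right) 4 = - \frac{4}{3} \approx -1.3333$)
$g{\left(z \right)} = \frac{2}{z}$
$- 1338 \left(g{\left(-25 \right)} - 1073\right) = - 1338 \left(\frac{2}{-25} - 1073\right) = - 1338 \left(2 \left(- \frac{1}{25}\right) - 1073\right) = - 1338 \left(- \frac{2}{25} - 1073\right) = \left(-1338\right) \left(- \frac{26827}{25}\right) = \frac{35894526}{25}$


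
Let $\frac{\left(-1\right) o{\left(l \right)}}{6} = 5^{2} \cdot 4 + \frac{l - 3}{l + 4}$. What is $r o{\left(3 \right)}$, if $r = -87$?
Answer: $52200$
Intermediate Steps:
$o{\left(l \right)} = -600 - \frac{6 \left(-3 + l\right)}{4 + l}$ ($o{\left(l \right)} = - 6 \left(5^{2} \cdot 4 + \frac{l - 3}{l + 4}\right) = - 6 \left(25 \cdot 4 + \frac{-3 + l}{4 + l}\right) = - 6 \left(100 + \frac{-3 + l}{4 + l}\right) = -600 - \frac{6 \left(-3 + l\right)}{4 + l}$)
$r o{\left(3 \right)} = - 87 \frac{6 \left(-397 - 303\right)}{4 + 3} = - 87 \frac{6 \left(-397 - 303\right)}{7} = - 87 \cdot 6 \cdot \frac{1}{7} \left(-700\right) = \left(-87\right) \left(-600\right) = 52200$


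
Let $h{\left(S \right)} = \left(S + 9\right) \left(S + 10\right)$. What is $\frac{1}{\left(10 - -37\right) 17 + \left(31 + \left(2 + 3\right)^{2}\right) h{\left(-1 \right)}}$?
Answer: $\frac{1}{4831} \approx 0.000207$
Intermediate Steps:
$h{\left(S \right)} = \left(9 + S\right) \left(10 + S\right)$
$\frac{1}{\left(10 - -37\right) 17 + \left(31 + \left(2 + 3\right)^{2}\right) h{\left(-1 \right)}} = \frac{1}{\left(10 - -37\right) 17 + \left(31 + \left(2 + 3\right)^{2}\right) \left(90 + \left(-1\right)^{2} + 19 \left(-1\right)\right)} = \frac{1}{\left(10 + 37\right) 17 + \left(31 + 5^{2}\right) \left(90 + 1 - 19\right)} = \frac{1}{47 \cdot 17 + \left(31 + 25\right) 72} = \frac{1}{799 + 56 \cdot 72} = \frac{1}{799 + 4032} = \frac{1}{4831}$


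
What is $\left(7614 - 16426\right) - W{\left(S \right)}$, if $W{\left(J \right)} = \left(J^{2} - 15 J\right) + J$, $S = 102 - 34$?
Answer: $-12484$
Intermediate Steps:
$S = 68$
$W{\left(J \right)} = J^{2} - 14 J$
$\left(7614 - 16426\right) - W{\left(S \right)} = \left(7614 - 16426\right) - 68 \left(-14 + 68\right) = \left(7614 - 16426\right) - 68 \cdot 54 = -8812 - 3672 = -12484$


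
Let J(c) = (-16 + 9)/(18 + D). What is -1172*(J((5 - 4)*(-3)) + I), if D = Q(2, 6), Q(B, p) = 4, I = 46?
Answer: -588930/11 ≈ -53539.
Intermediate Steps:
D = 4
J(c) = -7/22 (J(c) = (-16 + 9)/(18 + 4) = -7/22)
-1172*(J((5 - 4)*(-3)) + I) = -1172*(-7/22 + 46) = -1172*1005/22 = -588930/11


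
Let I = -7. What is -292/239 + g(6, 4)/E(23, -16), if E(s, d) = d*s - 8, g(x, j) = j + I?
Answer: -109075/89864 ≈ -1.2138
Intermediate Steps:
g(x, j) = -7 + j (g(x, j) = j - 7 = -7 + j)
E(s, d) = -8 + d*s
-292/239 + g(6, 4)/E(23, -16) = -292/239 + (-7 + 4)/(-8 - 16*23) = -292*1/239 - 3/(-8 - 368) = -292/239 - 3/(-376) = -292/239 - 3*(-1/376) = -292/239 + 3/376 = -109075/89864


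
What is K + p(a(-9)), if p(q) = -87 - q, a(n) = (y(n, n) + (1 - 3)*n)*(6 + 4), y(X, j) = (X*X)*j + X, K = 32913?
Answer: 40026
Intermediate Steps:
y(X, j) = X + j*X**2 (y(X, j) = X**2*j + X = j*X**2 + X = X + j*X**2)
a(n) = -20*n + 10*n*(1 + n**2) (a(n) = (n*(1 + n*n) + (1 - 3)*n)*(6 + 4) = (n*(1 + n**2) - 2*n)*10 = (-2*n + n*(1 + n**2))*10 = -20*n + 10*n*(1 + n**2))
K + p(a(-9)) = 32913 + (-87 - 10*(-9)*(-1 + (-9)**2)) = 32913 + (-87 - 10*(-9)*(-1 + 81)) = 32913 + (-87 - 10*(-9)*80) = 32913 + (-87 - 1*(-7200)) = 32913 + (-87 + 7200) = 32913 + 7113 = 40026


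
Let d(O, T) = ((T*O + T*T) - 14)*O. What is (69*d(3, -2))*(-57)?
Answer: 188784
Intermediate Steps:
d(O, T) = O*(-14 + T**2 + O*T) (d(O, T) = ((O*T + T**2) - 14)*O = ((T**2 + O*T) - 14)*O = (-14 + T**2 + O*T)*O = O*(-14 + T**2 + O*T))
(69*d(3, -2))*(-57) = (69*(3*(-14 + (-2)**2 + 3*(-2))))*(-57) = (69*(3*(-14 + 4 - 6)))*(-57) = (69*(3*(-16)))*(-57) = (69*(-48))*(-57) = -3312*(-57) = 188784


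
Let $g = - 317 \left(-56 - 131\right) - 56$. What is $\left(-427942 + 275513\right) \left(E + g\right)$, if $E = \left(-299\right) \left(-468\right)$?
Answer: $-30356997495$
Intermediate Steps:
$E = 139932$
$g = 59223$ ($g = - 317 \left(-56 - 131\right) - 56 = \left(-317\right) \left(-187\right) - 56 = 59279 - 56 = 59223$)
$\left(-427942 + 275513\right) \left(E + g\right) = \left(-427942 + 275513\right) \left(139932 + 59223\right) = \left(-152429\right) 199155 = -30356997495$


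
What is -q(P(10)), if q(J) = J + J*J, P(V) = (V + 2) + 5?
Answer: -306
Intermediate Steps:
P(V) = 7 + V (P(V) = (2 + V) + 5 = 7 + V)
q(J) = J + J²
-q(P(10)) = -(7 + 10)*(1 + (7 + 10)) = -17*(1 + 17) = -17*18 = -1*306 = -306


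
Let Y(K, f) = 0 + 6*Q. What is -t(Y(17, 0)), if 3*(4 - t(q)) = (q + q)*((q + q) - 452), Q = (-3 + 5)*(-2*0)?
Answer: -4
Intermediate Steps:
Q = 0 (Q = 2*0 = 0)
Y(K, f) = 0 (Y(K, f) = 0 + 6*0 = 0 + 0 = 0)
t(q) = 4 - 2*q*(-452 + 2*q)/3 (t(q) = 4 - (q + q)*((q + q) - 452)/3 = 4 - 2*q*(2*q - 452)/3 = 4 - 2*q*(-452 + 2*q)/3)
-t(Y(17, 0)) = -(4 - 4/3*0² + (904/3)*0) = -(4 - 4/3*0 + 0) = -(4 + 0 + 0) = -1*4 = -4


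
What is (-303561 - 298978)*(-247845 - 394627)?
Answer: 387114436408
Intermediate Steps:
(-303561 - 298978)*(-247845 - 394627) = -602539*(-642472) = 387114436408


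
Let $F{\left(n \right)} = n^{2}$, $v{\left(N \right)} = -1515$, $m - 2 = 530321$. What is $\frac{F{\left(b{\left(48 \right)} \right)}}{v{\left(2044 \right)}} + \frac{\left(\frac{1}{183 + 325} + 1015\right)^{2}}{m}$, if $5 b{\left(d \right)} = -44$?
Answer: $\frac{9804681783637883}{5183469278202000} \approx 1.8915$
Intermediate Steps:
$m = 530323$ ($m = 2 + 530321 = 530323$)
$b{\left(d \right)} = - \frac{44}{5}$ ($b{\left(d \right)} = \frac{1}{5} \left(-44\right) = - \frac{44}{5}$)
$\frac{F{\left(b{\left(48 \right)} \right)}}{v{\left(2044 \right)}} + \frac{\left(\frac{1}{183 + 325} + 1015\right)^{2}}{m} = \frac{\left(- \frac{44}{5}\right)^{2}}{-1515} + \frac{\left(\frac{1}{183 + 325} + 1015\right)^{2}}{530323} = \frac{1936}{25} \left(- \frac{1}{1515}\right) + \left(\frac{1}{508} + 1015\right)^{2} \cdot \frac{1}{530323} = - \frac{1936}{37875} + \left(\frac{1}{508} + 1015\right)^{2} \cdot \frac{1}{530323} = - \frac{1936}{37875} + \left(\frac{515621}{508}\right)^{2} \cdot \frac{1}{530323} = - \frac{1936}{37875} + \frac{265865015641}{258064} \cdot \frac{1}{530323} = - \frac{1936}{37875} + \frac{265865015641}{136857274672} = \frac{9804681783637883}{5183469278202000}$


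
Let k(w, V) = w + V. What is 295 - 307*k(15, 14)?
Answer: -8608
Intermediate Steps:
k(w, V) = V + w
295 - 307*k(15, 14) = 295 - 307*(14 + 15) = 295 - 307*29 = 295 - 8903 = -8608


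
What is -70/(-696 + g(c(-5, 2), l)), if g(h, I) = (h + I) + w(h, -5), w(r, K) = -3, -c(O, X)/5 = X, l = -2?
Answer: 70/711 ≈ 0.098453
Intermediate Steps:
c(O, X) = -5*X
g(h, I) = -3 + I + h (g(h, I) = (h + I) - 3 = (I + h) - 3 = -3 + I + h)
-70/(-696 + g(c(-5, 2), l)) = -70/(-696 + (-3 - 2 - 5*2)) = -70/(-696 + (-3 - 2 - 10)) = -70/(-696 - 15) = -70/(-711) = -1/711*(-70) = 70/711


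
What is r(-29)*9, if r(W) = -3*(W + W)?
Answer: 1566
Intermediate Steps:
r(W) = -6*W
r(-29)*9 = -6*(-29)*9 = 174*9 = 1566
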